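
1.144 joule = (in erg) 1.144 joule = 1.144 J. 1 erg = 1e-07 J, so 1.144 J = 1.144 / 1e-07 = 11440000 erg ≈ 1.144e+07 erg (4 s.f.). Final answer: 1.144e+07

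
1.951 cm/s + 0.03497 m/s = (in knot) 1 cm/s = 0.01 m/s, so 1.951 cm/s = 1.951 * 0.01 = 0.01951 m/s. 0.03497 m/s is already in m/s. Sum: 0.01951 + 0.03497 = 0.05448 m/s. 1 knot = 0.51444444 m/s, so 0.05448 m/s = 0.05448 / 0.51444444 = 0.10590065 knot ≈ 0.1059 knot (4 s.f.). Final answer: 0.1059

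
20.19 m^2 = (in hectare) 1 hectare = 10000 m^2, so 20.19 m^2 = 20.19 / 10000 = 0.002019 hectare. Final answer: 0.002019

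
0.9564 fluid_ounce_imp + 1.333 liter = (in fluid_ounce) 1 fluid_ounce_imp = 2.8413063e-05 m^3, so 0.9564 fluid_ounce_imp = 0.9564 * 2.8413063e-05 = 2.7174253e-05 m^3. 1 liter = 0.001 m^3, so 1.333 liter = 1.333 * 0.001 = 0.001333 m^3. Sum: 2.7174253e-05 + 0.001333 = 0.0013601743 m^3. 1 fluid_ounce = 2.957353e-05 m^3, so 0.0013601743 m^3 = 0.0013601743 / 2.957353e-05 = 45.992963 fluid_ounce ≈ 45.99 fluid_ounce (4 s.f.). Final answer: 45.99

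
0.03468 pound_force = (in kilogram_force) 1 pound_force = 4.4482216 N, so 0.03468 pound_force = 0.03468 * 4.4482216 = 0.15426433 N. 1 kilogram_force = 9.80665 N, so 0.15426433 N = 0.15426433 / 9.80665 = 0.015730583 kilogram_force ≈ 0.01573 kilogram_force (4 s.f.). Final answer: 0.01573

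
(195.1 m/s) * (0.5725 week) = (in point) 1.915e+11. Check: 195.1 m/s is already in m/s. 1 week = 604800 s, so 0.5725 week = 0.5725 * 604800 = 346248 s. Combine: 195.1 m/s * 346248 s = 67552985 m. 1 point = 0.00035277778 m, so 67552985 m = 67552985 / 0.00035277778 = 1.9148878e+11 point ≈ 1.915e+11 point (4 s.f.).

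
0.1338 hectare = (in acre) 0.3306. Check: 1 hectare = 10000 m^2, so 0.1338 hectare = 0.1338 * 10000 = 1338 m^2. 1 acre = 4046.8564 m^2, so 1338 m^2 = 1338 / 4046.8564 = 0.330627 acre ≈ 0.3306 acre (4 s.f.).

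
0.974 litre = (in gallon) 0.2573. Check: 1 litre = 0.001 m^3, so 0.974 litre = 0.974 * 0.001 = 0.000974 m^3. 1 gallon = 0.0037854118 m^3, so 0.000974 m^3 = 0.000974 / 0.0037854118 = 0.25730358 gallon ≈ 0.2573 gallon (4 s.f.).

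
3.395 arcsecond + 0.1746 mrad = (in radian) 1 arcsecond = 4.8481368e-06 rad, so 3.395 arcsecond = 3.395 * 4.8481368e-06 = 1.6459424e-05 rad. 1 mrad = 0.001 rad, so 0.1746 mrad = 0.1746 * 0.001 = 0.0001746 rad. Sum: 1.6459424e-05 + 0.0001746 = 0.00019105942 rad. 0.00019105942 rad = 0.00019105942 radian ≈ 0.0001911 radian (4 s.f.). Final answer: 0.0001911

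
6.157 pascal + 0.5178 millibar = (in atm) 0.0005718. Check: 6.157 pascal = 6.157 Pa. 1 millibar = 100 Pa, so 0.5178 millibar = 0.5178 * 100 = 51.78 Pa. Sum: 6.157 + 51.78 = 57.937 Pa. 1 atm = 101325 Pa, so 57.937 Pa = 57.937 / 101325 = 0.00057179373 atm ≈ 0.0005718 atm (4 s.f.).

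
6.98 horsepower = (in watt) 1 horsepower = 745.69987 W, so 6.98 horsepower = 6.98 * 745.69987 = 5204.9851 W. 5204.9851 W = 5204.9851 watt ≈ 5205 watt (4 s.f.). Final answer: 5205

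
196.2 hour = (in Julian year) 1 hour = 3600 s, so 196.2 hour = 196.2 * 3600 = 706320 s. 1 Julian year = 31557600 s, so 706320 s = 706320 / 31557600 = 0.02238193 Julian year ≈ 0.02238 Julian year (4 s.f.). Final answer: 0.02238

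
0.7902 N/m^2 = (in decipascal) 7.902. Check: 0.7902 N/m^2 = 0.7902 Pa. 1 decipascal = 0.1 Pa, so 0.7902 Pa = 0.7902 / 0.1 = 7.902 decipascal.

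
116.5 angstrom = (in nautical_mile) 6.29e-12. Check: 1 angstrom = 1e-10 m, so 116.5 angstrom = 116.5 * 1e-10 = 1.165e-08 m. 1 nautical_mile = 1852 m, so 1.165e-08 m = 1.165e-08 / 1852 = 6.2904968e-12 nautical_mile ≈ 6.29e-12 nautical_mile (4 s.f.).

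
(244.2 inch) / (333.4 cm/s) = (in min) 1 inch = 0.0254 m, so 244.2 inch = 244.2 * 0.0254 = 6.20268 m. 1 cm/s = 0.01 m/s, so 333.4 cm/s = 333.4 * 0.01 = 3.334 m/s. Combine: 6.20268 m / 3.334 m/s = 1.8604319 s. 1 min = 60 s, so 1.8604319 s = 1.8604319 / 60 = 0.031007199 min ≈ 0.03101 min (4 s.f.). Final answer: 0.03101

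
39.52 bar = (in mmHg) 2.964e+04. Check: 1 bar = 100000 Pa, so 39.52 bar = 39.52 * 100000 = 3952000 Pa. 1 mmHg = 133.32237 Pa, so 3952000 Pa = 3952000 / 133.32237 = 29642.438 mmHg ≈ 2.964e+04 mmHg (4 s.f.).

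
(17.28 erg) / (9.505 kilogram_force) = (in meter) 1.854e-08. Check: 1 erg = 1e-07 J, so 17.28 erg = 17.28 * 1e-07 = 1.728e-06 J. 1 kilogram_force = 9.80665 N, so 9.505 kilogram_force = 9.505 * 9.80665 = 93.212208 N. Combine: 1.728e-06 J / 93.212208 N = 1.8538344e-08 m. 1.8538344e-08 m = 1.8538344e-08 meter ≈ 1.854e-08 meter (4 s.f.).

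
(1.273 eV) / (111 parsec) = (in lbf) 1 eV = 1.6021766e-19 J, so 1.273 eV = 1.273 * 1.6021766e-19 = 2.0395709e-19 J. 1 parsec = 3.0856776e+16 m, so 111 parsec = 111 * 3.0856776e+16 = 3.4251021e+18 m. Combine: 2.0395709e-19 J / 3.4251021e+18 m = 5.9547739e-38 N. 1 lbf = 4.4482216 N, so 5.9547739e-38 N = 5.9547739e-38 / 4.4482216 = 1.3386864e-38 lbf ≈ 1.339e-38 lbf (4 s.f.). Final answer: 1.339e-38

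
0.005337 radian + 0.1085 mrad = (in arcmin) 18.72. Check: 0.005337 radian = 0.005337 rad. 1 mrad = 0.001 rad, so 0.1085 mrad = 0.1085 * 0.001 = 0.0001085 rad. Sum: 0.005337 + 0.0001085 = 0.0054455 rad. 1 arcmin = 0.00029088821 rad, so 0.0054455 rad = 0.0054455 / 0.00029088821 = 18.72025 arcmin ≈ 18.72 arcmin (4 s.f.).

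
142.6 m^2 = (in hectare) 0.01426. Check: 1 hectare = 10000 m^2, so 142.6 m^2 = 142.6 / 10000 = 0.01426 hectare.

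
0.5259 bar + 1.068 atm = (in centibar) 160.8. Check: 1 bar = 100000 Pa, so 0.5259 bar = 0.5259 * 100000 = 52590 Pa. 1 atm = 101325 Pa, so 1.068 atm = 1.068 * 101325 = 108215.1 Pa. Sum: 52590 + 108215.1 = 160805.1 Pa. 1 centibar = 1000 Pa, so 160805.1 Pa = 160805.1 / 1000 = 160.8051 centibar ≈ 160.8 centibar (4 s.f.).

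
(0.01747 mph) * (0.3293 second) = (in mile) 1 mph = 0.44704 m/s, so 0.01747 mph = 0.01747 * 0.44704 = 0.0078097888 m/s. 0.3293 second = 0.3293 s. Combine: 0.0078097888 m/s * 0.3293 s = 0.0025717635 m. 1 mile = 1609.344 m, so 0.0025717635 m = 0.0025717635 / 1609.344 = 1.5980197e-06 mile ≈ 1.598e-06 mile (4 s.f.). Final answer: 1.598e-06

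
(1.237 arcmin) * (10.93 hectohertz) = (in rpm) 1 arcmin = 0.00029088821 rad, so 1.237 arcmin = 1.237 * 0.00029088821 = 0.00035982871 rad. 1 hectohertz = 100 Hz, so 10.93 hectohertz = 10.93 * 100 = 1093 Hz. Combine: 0.00035982871 rad * 1093 Hz = 0.39329278 rad/s. 1 rpm = 0.10471976 rad/s, so 0.39329278 rad/s = 0.39329278 / 0.10471976 = 3.7556694 rpm ≈ 3.756 rpm (4 s.f.). Final answer: 3.756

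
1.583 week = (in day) 1 week = 604800 s, so 1.583 week = 1.583 * 604800 = 957398.4 s. 1 day = 86400 s, so 957398.4 s = 957398.4 / 86400 = 11.081 day ≈ 11.08 day (4 s.f.). Final answer: 11.08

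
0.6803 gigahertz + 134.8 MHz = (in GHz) 0.8151. Check: 1 gigahertz = 1e+09 Hz, so 0.6803 gigahertz = 0.6803 * 1e+09 = 6.803e+08 Hz. 1 MHz = 1000000 Hz, so 134.8 MHz = 134.8 * 1000000 = 1.348e+08 Hz. Sum: 6.803e+08 + 1.348e+08 = 8.151e+08 Hz. 1 GHz = 1e+09 Hz, so 8.151e+08 Hz = 8.151e+08 / 1e+09 = 0.8151 GHz.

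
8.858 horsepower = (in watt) 1 horsepower = 745.69987 W, so 8.858 horsepower = 8.858 * 745.69987 = 6605.4095 W. 6605.4095 W = 6605.4095 watt ≈ 6605 watt (4 s.f.). Final answer: 6605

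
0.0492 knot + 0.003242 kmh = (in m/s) 1 knot = 0.51444444 m/s, so 0.0492 knot = 0.0492 * 0.51444444 = 0.025310667 m/s. 1 kmh = 0.27777778 m/s, so 0.003242 kmh = 0.003242 * 0.27777778 = 0.00090055556 m/s. Sum: 0.025310667 + 0.00090055556 = 0.026211222 m/s. Result: 0.026211222 m/s ≈ 0.02621 m/s (4 s.f.). Final answer: 0.02621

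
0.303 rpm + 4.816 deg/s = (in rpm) 1 rpm = 0.10471976 rad/s, so 0.303 rpm = 0.303 * 0.10471976 = 0.031730086 rad/s. 1 deg/s = 0.017453293 rad/s, so 4.816 deg/s = 4.816 * 0.017453293 = 0.084055057 rad/s. Sum: 0.031730086 + 0.084055057 = 0.11578514 rad/s. 1 rpm = 0.10471976 rad/s, so 0.11578514 rad/s = 0.11578514 / 0.10471976 = 1.1056667 rpm ≈ 1.106 rpm (4 s.f.). Final answer: 1.106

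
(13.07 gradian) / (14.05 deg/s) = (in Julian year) 2.653e-08. Check: 1 gradian = 0.015707963 rad, so 13.07 gradian = 13.07 * 0.015707963 = 0.20530308 rad. 1 deg/s = 0.017453293 rad/s, so 14.05 deg/s = 14.05 * 0.017453293 = 0.24521876 rad/s. Combine: 0.20530308 rad / 0.24521876 rad/s = 0.8372242 s. 1 Julian year = 31557600 s, so 0.8372242 s = 0.8372242 / 31557600 = 2.6530034e-08 Julian year ≈ 2.653e-08 Julian year (4 s.f.).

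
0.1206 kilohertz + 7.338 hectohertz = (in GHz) 1 kilohertz = 1000 Hz, so 0.1206 kilohertz = 0.1206 * 1000 = 120.6 Hz. 1 hectohertz = 100 Hz, so 7.338 hectohertz = 7.338 * 100 = 733.8 Hz. Sum: 120.6 + 733.8 = 854.4 Hz. 1 GHz = 1e+09 Hz, so 854.4 Hz = 854.4 / 1e+09 = 8.544e-07 GHz. Final answer: 8.544e-07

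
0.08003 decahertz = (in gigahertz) 1 decahertz = 10 Hz, so 0.08003 decahertz = 0.08003 * 10 = 0.8003 Hz. 1 gigahertz = 1e+09 Hz, so 0.8003 Hz = 0.8003 / 1e+09 = 8.003e-10 gigahertz. Final answer: 8.003e-10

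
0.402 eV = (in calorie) 1.539e-20. Check: 1 eV = 1.6021766e-19 J, so 0.402 eV = 0.402 * 1.6021766e-19 = 6.4407501e-20 J. 1 calorie = 4.184 J, so 6.4407501e-20 J = 6.4407501e-20 / 4.184 = 1.5393762e-20 calorie ≈ 1.539e-20 calorie (4 s.f.).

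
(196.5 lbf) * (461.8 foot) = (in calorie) 1 lbf = 4.4482216 N, so 196.5 lbf = 196.5 * 4.4482216 = 874.07555 N. 1 foot = 0.3048 m, so 461.8 foot = 461.8 * 0.3048 = 140.75664 m. Combine: 874.07555 N * 140.75664 m = 123031.94 J. 1 calorie = 4.184 J, so 123031.94 J = 123031.94 / 4.184 = 29405.339 calorie ≈ 2.941e+04 calorie (4 s.f.). Final answer: 2.941e+04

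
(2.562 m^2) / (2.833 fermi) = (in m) 2.562 m^2 is already in m^2. 1 fermi = 1e-15 m, so 2.833 fermi = 2.833 * 1e-15 = 2.833e-15 m. Combine: 2.562 m^2 / 2.833e-15 m = 9.0434169e+14 m. Result: 9.0434169e+14 m ≈ 9.043e+14 m (4 s.f.). Final answer: 9.043e+14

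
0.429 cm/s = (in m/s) 1 cm/s = 0.01 m/s, so 0.429 cm/s = 0.429 * 0.01 = 0.00429 m/s. Result: 0.00429 m/s. Final answer: 0.00429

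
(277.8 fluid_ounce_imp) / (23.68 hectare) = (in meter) 1 fluid_ounce_imp = 2.8413063e-05 m^3, so 277.8 fluid_ounce_imp = 277.8 * 2.8413063e-05 = 0.0078931488 m^3. 1 hectare = 10000 m^2, so 23.68 hectare = 23.68 * 10000 = 236800 m^2. Combine: 0.0078931488 m^3 / 236800 m^2 = 3.3332554e-08 m. 3.3332554e-08 m = 3.3332554e-08 meter ≈ 3.333e-08 meter (4 s.f.). Final answer: 3.333e-08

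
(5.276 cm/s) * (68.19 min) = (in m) 215.9. Check: 1 cm/s = 0.01 m/s, so 5.276 cm/s = 5.276 * 0.01 = 0.05276 m/s. 1 min = 60 s, so 68.19 min = 68.19 * 60 = 4091.4 s. Combine: 0.05276 m/s * 4091.4 s = 215.86226 m. Result: 215.86226 m ≈ 215.9 m (4 s.f.).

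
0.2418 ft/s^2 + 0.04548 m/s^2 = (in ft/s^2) 0.391. Check: 1 ft/s^2 = 0.3048 m/s^2, so 0.2418 ft/s^2 = 0.2418 * 0.3048 = 0.07370064 m/s^2. 0.04548 m/s^2 is already in m/s^2. Sum: 0.07370064 + 0.04548 = 0.11918064 m/s^2. 1 ft/s^2 = 0.3048 m/s^2, so 0.11918064 m/s^2 = 0.11918064 / 0.3048 = 0.3910126 ft/s^2 ≈ 0.391 ft/s^2 (4 s.f.).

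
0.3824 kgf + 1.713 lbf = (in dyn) 1 kgf = 9.80665 N, so 0.3824 kgf = 0.3824 * 9.80665 = 3.750063 N. 1 lbf = 4.4482216 N, so 1.713 lbf = 1.713 * 4.4482216 = 7.6198036 N. Sum: 3.750063 + 7.6198036 = 11.369867 N. 1 dyn = 1e-05 N, so 11.369867 N = 11.369867 / 1e-05 = 1136986.7 dyn ≈ 1.137e+06 dyn (4 s.f.). Final answer: 1.137e+06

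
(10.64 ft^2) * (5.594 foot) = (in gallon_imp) 370.7. Check: 1 ft^2 = 0.09290304 m^2, so 10.64 ft^2 = 10.64 * 0.09290304 = 0.98848835 m^2. 1 foot = 0.3048 m, so 5.594 foot = 5.594 * 0.3048 = 1.7050512 m. Combine: 0.98848835 m^2 * 1.7050512 m = 1.6854232 m^3. 1 gallon_imp = 0.00454609 m^3, so 1.6854232 m^3 = 1.6854232 / 0.00454609 = 370.74128 gallon_imp ≈ 370.7 gallon_imp (4 s.f.).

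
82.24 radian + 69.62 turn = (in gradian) 82.24 radian = 82.24 rad. 1 turn = 6.2831853 rad, so 69.62 turn = 69.62 * 6.2831853 = 437.43536 rad. Sum: 82.24 + 437.43536 = 519.67536 rad. 1 gradian = 0.015707963 rad, so 519.67536 rad = 519.67536 / 0.015707963 = 33083.561 gradian ≈ 3.308e+04 gradian (4 s.f.). Final answer: 3.308e+04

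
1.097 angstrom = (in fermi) 1.097e+05. Check: 1 angstrom = 1e-10 m, so 1.097 angstrom = 1.097 * 1e-10 = 1.097e-10 m. 1 fermi = 1e-15 m, so 1.097e-10 m = 1.097e-10 / 1e-15 = 109700 fermi ≈ 1.097e+05 fermi (4 s.f.).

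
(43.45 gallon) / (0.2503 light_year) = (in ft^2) 7.476e-16. Check: 1 gallon = 0.0037854118 m^3, so 43.45 gallon = 43.45 * 0.0037854118 = 0.16447614 m^3. 1 light_year = 9.4607305e+15 m, so 0.2503 light_year = 0.2503 * 9.4607305e+15 = 2.3680208e+15 m. Combine: 0.16447614 m^3 / 2.3680208e+15 m = 6.9457219e-17 m^2. 1 ft^2 = 0.09290304 m^2, so 6.9457219e-17 m^2 = 6.9457219e-17 / 0.09290304 = 7.4763128e-16 ft^2 ≈ 7.476e-16 ft^2 (4 s.f.).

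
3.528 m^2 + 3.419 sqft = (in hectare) 0.0003846. Check: 3.528 m^2 is already in m^2. 1 sqft = 0.09290304 m^2, so 3.419 sqft = 3.419 * 0.09290304 = 0.31763549 m^2. Sum: 3.528 + 0.31763549 = 3.8456355 m^2. 1 hectare = 10000 m^2, so 3.8456355 m^2 = 3.8456355 / 10000 = 0.00038456355 hectare ≈ 0.0003846 hectare (4 s.f.).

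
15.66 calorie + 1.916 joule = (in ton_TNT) 1.612e-08. Check: 1 calorie = 4.184 J, so 15.66 calorie = 15.66 * 4.184 = 65.52144 J. 1.916 joule = 1.916 J. Sum: 65.52144 + 1.916 = 67.43744 J. 1 ton_TNT = 4.184e+09 J, so 67.43744 J = 67.43744 / 4.184e+09 = 1.6117935e-08 ton_TNT ≈ 1.612e-08 ton_TNT (4 s.f.).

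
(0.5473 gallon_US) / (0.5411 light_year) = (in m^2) 1 gallon_US = 0.0037854118 m^3, so 0.5473 gallon_US = 0.5473 * 0.0037854118 = 0.0020717559 m^3. 1 light_year = 9.4607305e+15 m, so 0.5411 light_year = 0.5411 * 9.4607305e+15 = 5.1192013e+15 m. Combine: 0.0020717559 m^3 / 5.1192013e+15 m = 4.0470295e-19 m^2. Result: 4.0470295e-19 m^2 ≈ 4.047e-19 m^2 (4 s.f.). Final answer: 4.047e-19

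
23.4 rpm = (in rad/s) 1 rpm = 0.10471976 rad/s, so 23.4 rpm = 23.4 * 0.10471976 = 2.4504423 rad/s. Result: 2.4504423 rad/s ≈ 2.45 rad/s (4 s.f.). Final answer: 2.45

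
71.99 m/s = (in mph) 1 mph = 0.44704 m/s, so 71.99 m/s = 71.99 / 0.44704 = 161.03704 mph ≈ 161 mph (4 s.f.). Final answer: 161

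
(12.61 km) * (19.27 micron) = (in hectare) 1 km = 1000 m, so 12.61 km = 12.61 * 1000 = 12610 m. 1 micron = 1e-06 m, so 19.27 micron = 19.27 * 1e-06 = 1.927e-05 m. Combine: 12610 m * 1.927e-05 m = 0.2429947 m^2. 1 hectare = 10000 m^2, so 0.2429947 m^2 = 0.2429947 / 10000 = 2.429947e-05 hectare ≈ 2.43e-05 hectare (4 s.f.). Final answer: 2.43e-05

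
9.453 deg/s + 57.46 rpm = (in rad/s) 6.182. Check: 1 deg/s = 0.017453293 rad/s, so 9.453 deg/s = 9.453 * 0.017453293 = 0.16498597 rad/s. 1 rpm = 0.10471976 rad/s, so 57.46 rpm = 57.46 * 0.10471976 = 6.0171971 rad/s. Sum: 0.16498597 + 6.0171971 = 6.1821831 rad/s. Result: 6.1821831 rad/s ≈ 6.182 rad/s (4 s.f.).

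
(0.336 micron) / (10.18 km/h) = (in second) 1.188e-07. Check: 1 micron = 1e-06 m, so 0.336 micron = 0.336 * 1e-06 = 3.36e-07 m. 1 km/h = 0.27777778 m/s, so 10.18 km/h = 10.18 * 0.27777778 = 2.8277778 m/s. Combine: 3.36e-07 m / 2.8277778 m/s = 1.1882122e-07 s. 1.1882122e-07 s = 1.1882122e-07 second ≈ 1.188e-07 second (4 s.f.).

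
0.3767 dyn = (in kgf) 1 dyn = 1e-05 N, so 0.3767 dyn = 0.3767 * 1e-05 = 3.767e-06 N. 1 kgf = 9.80665 N, so 3.767e-06 N = 3.767e-06 / 9.80665 = 3.841271e-07 kgf ≈ 3.841e-07 kgf (4 s.f.). Final answer: 3.841e-07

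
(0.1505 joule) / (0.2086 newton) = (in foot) 2.367. Check: 0.1505 joule = 0.1505 J. 0.2086 newton = 0.2086 N. Combine: 0.1505 J / 0.2086 N = 0.72147651 m. 1 foot = 0.3048 m, so 0.72147651 m = 0.72147651 / 0.3048 = 2.3670489 foot ≈ 2.367 foot (4 s.f.).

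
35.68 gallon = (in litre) 1 gallon = 0.0037854118 m^3, so 35.68 gallon = 35.68 * 0.0037854118 = 0.13506349 m^3. 1 litre = 0.001 m^3, so 0.13506349 m^3 = 0.13506349 / 0.001 = 135.06349 litre ≈ 135.1 litre (4 s.f.). Final answer: 135.1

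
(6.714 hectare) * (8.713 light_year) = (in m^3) 1 hectare = 10000 m^2, so 6.714 hectare = 6.714 * 10000 = 67140 m^2. 1 light_year = 9.4607305e+15 m, so 8.713 light_year = 8.713 * 9.4607305e+15 = 8.2431345e+16 m. Combine: 67140 m^2 * 8.2431345e+16 m = 5.5344405e+21 m^3. Result: 5.5344405e+21 m^3 ≈ 5.534e+21 m^3 (4 s.f.). Final answer: 5.534e+21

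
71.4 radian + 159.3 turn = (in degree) 71.4 radian = 71.4 rad. 1 turn = 6.2831853 rad, so 159.3 turn = 159.3 * 6.2831853 = 1000.9114 rad. Sum: 71.4 + 1000.9114 = 1072.3114 rad. 1 degree = 0.017453293 rad, so 1072.3114 rad = 1072.3114 / 0.017453293 = 61438.919 degree ≈ 6.144e+04 degree (4 s.f.). Final answer: 6.144e+04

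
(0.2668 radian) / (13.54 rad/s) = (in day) 2.281e-07. Check: 0.2668 radian = 0.2668 rad. 13.54 rad/s is already in rad/s. Combine: 0.2668 rad / 13.54 rad/s = 0.019704579 s. 1 day = 86400 s, so 0.019704579 s = 0.019704579 / 86400 = 2.2806226e-07 day ≈ 2.281e-07 day (4 s.f.).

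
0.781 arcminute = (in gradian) 0.01446. Check: 1 arcminute = 0.00029088821 rad, so 0.781 arcminute = 0.781 * 0.00029088821 = 0.00022718369 rad. 1 gradian = 0.015707963 rad, so 0.00022718369 rad = 0.00022718369 / 0.015707963 = 0.014462963 gradian ≈ 0.01446 gradian (4 s.f.).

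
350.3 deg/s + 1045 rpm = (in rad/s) 115.5. Check: 1 deg/s = 0.017453293 rad/s, so 350.3 deg/s = 350.3 * 0.017453293 = 6.1138884 rad/s. 1 rpm = 0.10471976 rad/s, so 1045 rpm = 1045 * 0.10471976 = 109.43214 rad/s. Sum: 6.1138884 + 109.43214 = 115.54603 rad/s. Result: 115.54603 rad/s ≈ 115.5 rad/s (4 s.f.).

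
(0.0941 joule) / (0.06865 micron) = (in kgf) 0.0941 joule = 0.0941 J. 1 micron = 1e-06 m, so 0.06865 micron = 0.06865 * 1e-06 = 6.865e-08 m. Combine: 0.0941 J / 6.865e-08 m = 1370721 N. 1 kgf = 9.80665 N, so 1370721 N = 1370721 / 9.80665 = 139774.65 kgf ≈ 1.398e+05 kgf (4 s.f.). Final answer: 1.398e+05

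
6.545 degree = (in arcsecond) 2.356e+04. Check: 1 degree = 0.017453293 rad, so 6.545 degree = 6.545 * 0.017453293 = 0.1142318 rad. 1 arcsecond = 4.8481368e-06 rad, so 0.1142318 rad = 0.1142318 / 4.8481368e-06 = 23562 arcsecond ≈ 2.356e+04 arcsecond (4 s.f.).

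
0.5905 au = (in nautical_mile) 1 au = 1.4959787e+11 m, so 0.5905 au = 0.5905 * 1.4959787e+11 = 8.8337543e+10 m. 1 nautical_mile = 1852 m, so 8.8337543e+10 m = 8.8337543e+10 / 1852 = 47698457 nautical_mile ≈ 4.77e+07 nautical_mile (4 s.f.). Final answer: 4.77e+07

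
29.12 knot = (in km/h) 1 knot = 0.51444444 m/s, so 29.12 knot = 29.12 * 0.51444444 = 14.980622 m/s. 1 km/h = 0.27777778 m/s, so 14.980622 m/s = 14.980622 / 0.27777778 = 53.93024 km/h ≈ 53.93 km/h (4 s.f.). Final answer: 53.93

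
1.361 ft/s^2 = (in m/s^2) 0.4148. Check: 1 ft/s^2 = 0.3048 m/s^2, so 1.361 ft/s^2 = 1.361 * 0.3048 = 0.4148328 m/s^2. Result: 0.4148328 m/s^2 ≈ 0.4148 m/s^2 (4 s.f.).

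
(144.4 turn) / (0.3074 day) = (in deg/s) 1.957. Check: 1 turn = 6.2831853 rad, so 144.4 turn = 144.4 * 6.2831853 = 907.29196 rad. 1 day = 86400 s, so 0.3074 day = 0.3074 * 86400 = 26559.36 s. Combine: 907.29196 rad / 26559.36 s = 0.034160912 rad/s. 1 deg/s = 0.017453293 rad/s, so 0.034160912 rad/s = 0.034160912 / 0.017453293 = 1.9572761 deg/s ≈ 1.957 deg/s (4 s.f.).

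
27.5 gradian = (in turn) 1 gradian = 0.015707963 rad, so 27.5 gradian = 27.5 * 0.015707963 = 0.43196899 rad. 1 turn = 6.2831853 rad, so 0.43196899 rad = 0.43196899 / 6.2831853 = 0.06875 turn. Final answer: 0.06875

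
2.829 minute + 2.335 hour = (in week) 0.01418. Check: 1 minute = 60 s, so 2.829 minute = 2.829 * 60 = 169.74 s. 1 hour = 3600 s, so 2.335 hour = 2.335 * 3600 = 8406 s. Sum: 169.74 + 8406 = 8575.74 s. 1 week = 604800 s, so 8575.74 s = 8575.74 / 604800 = 0.014179464 week ≈ 0.01418 week (4 s.f.).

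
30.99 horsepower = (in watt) 2.311e+04. Check: 1 horsepower = 745.69987 W, so 30.99 horsepower = 30.99 * 745.69987 = 23109.239 W. 23109.239 W = 23109.239 watt ≈ 2.311e+04 watt (4 s.f.).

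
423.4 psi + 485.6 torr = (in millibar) 2.984e+04. Check: 1 psi = 6894.7573 Pa, so 423.4 psi = 423.4 * 6894.7573 = 2919240.2 Pa. 1 torr = 133.32237 Pa, so 485.6 torr = 485.6 * 133.32237 = 64741.342 Pa. Sum: 2919240.2 + 64741.342 = 2983981.6 Pa. 1 millibar = 100 Pa, so 2983981.6 Pa = 2983981.6 / 100 = 29839.816 millibar ≈ 2.984e+04 millibar (4 s.f.).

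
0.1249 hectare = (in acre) 0.3086. Check: 1 hectare = 10000 m^2, so 0.1249 hectare = 0.1249 * 10000 = 1249 m^2. 1 acre = 4046.8564 m^2, so 1249 m^2 = 1249 / 4046.8564 = 0.30863462 acre ≈ 0.3086 acre (4 s.f.).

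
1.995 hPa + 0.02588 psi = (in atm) 0.00373. Check: 1 hPa = 100 Pa, so 1.995 hPa = 1.995 * 100 = 199.5 Pa. 1 psi = 6894.7573 Pa, so 0.02588 psi = 0.02588 * 6894.7573 = 178.43632 Pa. Sum: 199.5 + 178.43632 = 377.93632 Pa. 1 atm = 101325 Pa, so 377.93632 Pa = 377.93632 / 101325 = 0.0037299415 atm ≈ 0.00373 atm (4 s.f.).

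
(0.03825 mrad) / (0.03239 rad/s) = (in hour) 3.28e-07. Check: 1 mrad = 0.001 rad, so 0.03825 mrad = 0.03825 * 0.001 = 3.825e-05 rad. 0.03239 rad/s is already in rad/s. Combine: 3.825e-05 rad / 0.03239 rad/s = 0.00118092 s. 1 hour = 3600 s, so 0.00118092 s = 0.00118092 / 3600 = 3.2803334e-07 hour ≈ 3.28e-07 hour (4 s.f.).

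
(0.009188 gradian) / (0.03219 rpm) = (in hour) 1 gradian = 0.015707963 rad, so 0.009188 gradian = 0.009188 * 0.015707963 = 0.00014432477 rad. 1 rpm = 0.10471976 rad/s, so 0.03219 rpm = 0.03219 * 0.10471976 = 0.0033709289 rad/s. Combine: 0.00014432477 rad / 0.0033709289 rad/s = 0.042814539 s. 1 hour = 3600 s, so 0.042814539 s = 0.042814539 / 3600 = 1.1892927e-05 hour ≈ 1.189e-05 hour (4 s.f.). Final answer: 1.189e-05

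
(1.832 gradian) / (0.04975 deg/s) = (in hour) 1 gradian = 0.015707963 rad, so 1.832 gradian = 1.832 * 0.015707963 = 0.028776989 rad. 1 deg/s = 0.017453293 rad/s, so 0.04975 deg/s = 0.04975 * 0.017453293 = 0.0008683013 rad/s. Combine: 0.028776989 rad / 0.0008683013 rad/s = 33.141709 s. 1 hour = 3600 s, so 33.141709 s = 33.141709 / 3600 = 0.0092060302 hour ≈ 0.009206 hour (4 s.f.). Final answer: 0.009206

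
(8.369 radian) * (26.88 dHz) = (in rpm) 8.369 radian = 8.369 rad. 1 dHz = 0.1 Hz, so 26.88 dHz = 26.88 * 0.1 = 2.688 Hz. Combine: 8.369 rad * 2.688 Hz = 22.495872 rad/s. 1 rpm = 0.10471976 rad/s, so 22.495872 rad/s = 22.495872 / 0.10471976 = 214.81975 rpm ≈ 214.8 rpm (4 s.f.). Final answer: 214.8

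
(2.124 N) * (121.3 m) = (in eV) 2.124 N is already in N. 121.3 m is already in m. Combine: 2.124 N * 121.3 m = 257.6412 J. 1 eV = 1.6021766e-19 J, so 257.6412 J = 257.6412 / 1.6021766e-19 = 1.6080699e+21 eV ≈ 1.608e+21 eV (4 s.f.). Final answer: 1.608e+21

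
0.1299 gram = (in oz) 0.004582. Check: 1 gram = 0.001 kg, so 0.1299 gram = 0.1299 * 0.001 = 0.0001299 kg. 1 oz = 0.028349523 kg, so 0.0001299 kg = 0.0001299 / 0.028349523 = 0.0045820877 oz ≈ 0.004582 oz (4 s.f.).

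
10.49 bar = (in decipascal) 1 bar = 100000 Pa, so 10.49 bar = 10.49 * 100000 = 1049000 Pa. 1 decipascal = 0.1 Pa, so 1049000 Pa = 1049000 / 0.1 = 10490000 decipascal ≈ 1.049e+07 decipascal (4 s.f.). Final answer: 1.049e+07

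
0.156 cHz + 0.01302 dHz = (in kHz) 2.862e-06. Check: 1 cHz = 0.01 Hz, so 0.156 cHz = 0.156 * 0.01 = 0.00156 Hz. 1 dHz = 0.1 Hz, so 0.01302 dHz = 0.01302 * 0.1 = 0.001302 Hz. Sum: 0.00156 + 0.001302 = 0.002862 Hz. 1 kHz = 1000 Hz, so 0.002862 Hz = 0.002862 / 1000 = 2.862e-06 kHz.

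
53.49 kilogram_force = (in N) 524.6. Check: 1 kilogram_force = 9.80665 N, so 53.49 kilogram_force = 53.49 * 9.80665 = 524.55771 N. Result: 524.55771 N ≈ 524.6 N (4 s.f.).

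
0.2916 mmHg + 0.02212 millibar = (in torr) 0.3082. Check: 1 mmHg = 133.32237 Pa, so 0.2916 mmHg = 0.2916 * 133.32237 = 38.876803 Pa. 1 millibar = 100 Pa, so 0.02212 millibar = 0.02212 * 100 = 2.212 Pa. Sum: 38.876803 + 2.212 = 41.088803 Pa. 1 torr = 133.32237 Pa, so 41.088803 Pa = 41.088803 / 133.32237 = 0.30819136 torr ≈ 0.3082 torr (4 s.f.).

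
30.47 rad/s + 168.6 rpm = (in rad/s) 30.47 rad/s is already in rad/s. 1 rpm = 0.10471976 rad/s, so 168.6 rpm = 168.6 * 0.10471976 = 17.655751 rad/s. Sum: 30.47 + 17.655751 = 48.125751 rad/s. Result: 48.125751 rad/s ≈ 48.13 rad/s (4 s.f.). Final answer: 48.13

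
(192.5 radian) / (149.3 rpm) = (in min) 192.5 radian = 192.5 rad. 1 rpm = 0.10471976 rad/s, so 149.3 rpm = 149.3 * 0.10471976 = 15.634659 rad/s. Combine: 192.5 rad / 15.634659 rad/s = 12.312388 s. 1 min = 60 s, so 12.312388 s = 12.312388 / 60 = 0.20520647 min ≈ 0.2052 min (4 s.f.). Final answer: 0.2052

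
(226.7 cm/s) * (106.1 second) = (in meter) 240.5. Check: 1 cm/s = 0.01 m/s, so 226.7 cm/s = 226.7 * 0.01 = 2.267 m/s. 106.1 second = 106.1 s. Combine: 2.267 m/s * 106.1 s = 240.5287 m. 240.5287 m = 240.5287 meter ≈ 240.5 meter (4 s.f.).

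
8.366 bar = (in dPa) 1 bar = 100000 Pa, so 8.366 bar = 8.366 * 100000 = 836600 Pa. 1 dPa = 0.1 Pa, so 836600 Pa = 836600 / 0.1 = 8366000 dPa ≈ 8.366e+06 dPa (4 s.f.). Final answer: 8.366e+06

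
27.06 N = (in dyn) 2.706e+06. Check: 1 dyn = 1e-05 N, so 27.06 N = 27.06 / 1e-05 = 2706000 dyn ≈ 2.706e+06 dyn (4 s.f.).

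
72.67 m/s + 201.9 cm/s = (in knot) 145.2. Check: 72.67 m/s is already in m/s. 1 cm/s = 0.01 m/s, so 201.9 cm/s = 201.9 * 0.01 = 2.019 m/s. Sum: 72.67 + 2.019 = 74.689 m/s. 1 knot = 0.51444444 m/s, so 74.689 m/s = 74.689 / 0.51444444 = 145.1838 knot ≈ 145.2 knot (4 s.f.).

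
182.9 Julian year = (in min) 9.62e+07. Check: 1 Julian year = 31557600 s, so 182.9 Julian year = 182.9 * 31557600 = 5.771885e+09 s. 1 min = 60 s, so 5.771885e+09 s = 5.771885e+09 / 60 = 96198084 min ≈ 9.62e+07 min (4 s.f.).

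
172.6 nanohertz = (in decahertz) 1 nanohertz = 1e-09 Hz, so 172.6 nanohertz = 172.6 * 1e-09 = 1.726e-07 Hz. 1 decahertz = 10 Hz, so 1.726e-07 Hz = 1.726e-07 / 10 = 1.726e-08 decahertz. Final answer: 1.726e-08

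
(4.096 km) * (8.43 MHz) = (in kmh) 1.243e+11. Check: 1 km = 1000 m, so 4.096 km = 4.096 * 1000 = 4096 m. 1 MHz = 1000000 Hz, so 8.43 MHz = 8.43 * 1000000 = 8430000 Hz. Combine: 4096 m * 8430000 Hz = 3.452928e+10 m/s. 1 kmh = 0.27777778 m/s, so 3.452928e+10 m/s = 3.452928e+10 / 0.27777778 = 1.2430541e+11 kmh ≈ 1.243e+11 kmh (4 s.f.).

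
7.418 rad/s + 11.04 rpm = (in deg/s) 7.418 rad/s is already in rad/s. 1 rpm = 0.10471976 rad/s, so 11.04 rpm = 11.04 * 0.10471976 = 1.1561061 rad/s. Sum: 7.418 + 1.1561061 = 8.5741061 rad/s. 1 deg/s = 0.017453293 rad/s, so 8.5741061 rad/s = 8.5741061 / 0.017453293 = 491.26009 deg/s ≈ 491.3 deg/s (4 s.f.). Final answer: 491.3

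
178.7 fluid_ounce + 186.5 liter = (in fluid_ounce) 6485. Check: 1 fluid_ounce = 2.957353e-05 m^3, so 178.7 fluid_ounce = 178.7 * 2.957353e-05 = 0.0052847897 m^3. 1 liter = 0.001 m^3, so 186.5 liter = 186.5 * 0.001 = 0.1865 m^3. Sum: 0.0052847897 + 0.1865 = 0.19178479 m^3. 1 fluid_ounce = 2.957353e-05 m^3, so 0.19178479 m^3 = 0.19178479 / 2.957353e-05 = 6485.0152 fluid_ounce ≈ 6485 fluid_ounce (4 s.f.).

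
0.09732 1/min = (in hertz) 1 1/min = 0.016666667 Hz, so 0.09732 1/min = 0.09732 * 0.016666667 = 0.001622 Hz. 0.001622 Hz = 0.001622 hertz. Final answer: 0.001622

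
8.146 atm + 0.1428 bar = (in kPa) 1 atm = 101325 Pa, so 8.146 atm = 8.146 * 101325 = 825393.45 Pa. 1 bar = 100000 Pa, so 0.1428 bar = 0.1428 * 100000 = 14280 Pa. Sum: 825393.45 + 14280 = 839673.45 Pa. 1 kPa = 1000 Pa, so 839673.45 Pa = 839673.45 / 1000 = 839.67345 kPa ≈ 839.7 kPa (4 s.f.). Final answer: 839.7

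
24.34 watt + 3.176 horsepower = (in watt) 24.34 watt = 24.34 W. 1 horsepower = 745.69987 W, so 3.176 horsepower = 3.176 * 745.69987 = 2368.3428 W. Sum: 24.34 + 2368.3428 = 2392.6828 W. 2392.6828 W = 2392.6828 watt ≈ 2393 watt (4 s.f.). Final answer: 2393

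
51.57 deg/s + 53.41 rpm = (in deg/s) 372. Check: 1 deg/s = 0.017453293 rad/s, so 51.57 deg/s = 51.57 * 0.017453293 = 0.9000663 rad/s. 1 rpm = 0.10471976 rad/s, so 53.41 rpm = 53.41 * 0.10471976 = 5.5930821 rad/s. Sum: 0.9000663 + 5.5930821 = 6.4931484 rad/s. 1 deg/s = 0.017453293 rad/s, so 6.4931484 rad/s = 6.4931484 / 0.017453293 = 372.03 deg/s ≈ 372 deg/s (4 s.f.).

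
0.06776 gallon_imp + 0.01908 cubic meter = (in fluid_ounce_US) 1 gallon_imp = 0.00454609 m^3, so 0.06776 gallon_imp = 0.06776 * 0.00454609 = 0.00030804306 m^3. 0.01908 cubic meter = 0.01908 m^3. Sum: 0.00030804306 + 0.01908 = 0.019388043 m^3. 1 fluid_ounce_US = 2.957353e-05 m^3, so 0.019388043 m^3 = 0.019388043 / 2.957353e-05 = 655.58773 fluid_ounce_US ≈ 655.6 fluid_ounce_US (4 s.f.). Final answer: 655.6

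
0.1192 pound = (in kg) 0.05407. Check: 1 pound = 0.45359237 kg, so 0.1192 pound = 0.1192 * 0.45359237 = 0.054068211 kg. Result: 0.054068211 kg ≈ 0.05407 kg (4 s.f.).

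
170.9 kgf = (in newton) 1676. Check: 1 kgf = 9.80665 N, so 170.9 kgf = 170.9 * 9.80665 = 1675.9565 N. 1675.9565 N = 1675.9565 newton ≈ 1676 newton (4 s.f.).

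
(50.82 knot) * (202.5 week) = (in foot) 1.05e+10. Check: 1 knot = 0.51444444 m/s, so 50.82 knot = 50.82 * 0.51444444 = 26.144067 m/s. 1 week = 604800 s, so 202.5 week = 202.5 * 604800 = 1.22472e+08 s. Combine: 26.144067 m/s * 1.22472e+08 s = 3.2019161e+09 m. 1 foot = 0.3048 m, so 3.2019161e+09 m = 3.2019161e+09 / 0.3048 = 1.0504974e+10 foot ≈ 1.05e+10 foot (4 s.f.).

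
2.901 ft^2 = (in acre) 6.66e-05. Check: 1 ft^2 = 0.09290304 m^2, so 2.901 ft^2 = 2.901 * 0.09290304 = 0.26951172 m^2. 1 acre = 4046.8564 m^2, so 0.26951172 m^2 = 0.26951172 / 4046.8564 = 6.6597796e-05 acre ≈ 6.66e-05 acre (4 s.f.).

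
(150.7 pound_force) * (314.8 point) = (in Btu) 0.07056. Check: 1 pound_force = 4.4482216 N, so 150.7 pound_force = 150.7 * 4.4482216 = 670.347 N. 1 point = 0.00035277778 m, so 314.8 point = 314.8 * 0.00035277778 = 0.11105444 m. Combine: 670.347 N * 0.11105444 m = 74.445013 J. 1 Btu = 1055.0559 J, so 74.445013 J = 74.445013 / 1055.0559 = 0.070560258 Btu ≈ 0.07056 Btu (4 s.f.).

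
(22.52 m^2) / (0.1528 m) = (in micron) 1.474e+08. Check: 22.52 m^2 is already in m^2. 0.1528 m is already in m. Combine: 22.52 m^2 / 0.1528 m = 147.3822 m. 1 micron = 1e-06 m, so 147.3822 m = 147.3822 / 1e-06 = 1.473822e+08 micron ≈ 1.474e+08 micron (4 s.f.).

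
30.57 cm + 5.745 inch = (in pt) 1 cm = 0.01 m, so 30.57 cm = 30.57 * 0.01 = 0.3057 m. 1 inch = 0.0254 m, so 5.745 inch = 5.745 * 0.0254 = 0.145923 m. Sum: 0.3057 + 0.145923 = 0.451623 m. 1 pt = 0.00035277778 m, so 0.451623 m = 0.451623 / 0.00035277778 = 1280.1912 pt ≈ 1280 pt (4 s.f.). Final answer: 1280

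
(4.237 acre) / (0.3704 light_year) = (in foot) 1.605e-11. Check: 1 acre = 4046.8564 m^2, so 4.237 acre = 4.237 * 4046.8564 = 17146.531 m^2. 1 light_year = 9.4607305e+15 m, so 0.3704 light_year = 0.3704 * 9.4607305e+15 = 3.5042546e+15 m. Combine: 17146.531 m^2 / 3.5042546e+15 m = 4.8930608e-12 m. 1 foot = 0.3048 m, so 4.8930608e-12 m = 4.8930608e-12 / 0.3048 = 1.6053349e-11 foot ≈ 1.605e-11 foot (4 s.f.).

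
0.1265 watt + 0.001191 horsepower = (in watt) 0.1265 watt = 0.1265 W. 1 horsepower = 745.69987 W, so 0.001191 horsepower = 0.001191 * 745.69987 = 0.88812855 W. Sum: 0.1265 + 0.88812855 = 1.0146285 W. 1.0146285 W = 1.0146285 watt ≈ 1.015 watt (4 s.f.). Final answer: 1.015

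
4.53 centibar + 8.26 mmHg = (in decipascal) 1 centibar = 1000 Pa, so 4.53 centibar = 4.53 * 1000 = 4530 Pa. 1 mmHg = 133.32237 Pa, so 8.26 mmHg = 8.26 * 133.32237 = 1101.2428 Pa. Sum: 4530 + 1101.2428 = 5631.2428 Pa. 1 decipascal = 0.1 Pa, so 5631.2428 Pa = 5631.2428 / 0.1 = 56312.428 decipascal ≈ 5.631e+04 decipascal (4 s.f.). Final answer: 5.631e+04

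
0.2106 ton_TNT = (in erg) 1 ton_TNT = 4.184e+09 J, so 0.2106 ton_TNT = 0.2106 * 4.184e+09 = 8.811504e+08 J. 1 erg = 1e-07 J, so 8.811504e+08 J = 8.811504e+08 / 1e-07 = 8.811504e+15 erg ≈ 8.812e+15 erg (4 s.f.). Final answer: 8.812e+15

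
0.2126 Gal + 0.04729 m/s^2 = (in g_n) 0.005039. Check: 1 Gal = 0.01 m/s^2, so 0.2126 Gal = 0.2126 * 0.01 = 0.002126 m/s^2. 0.04729 m/s^2 is already in m/s^2. Sum: 0.002126 + 0.04729 = 0.049416 m/s^2. 1 g_n = 9.80665 m/s^2, so 0.049416 m/s^2 = 0.049416 / 9.80665 = 0.0050390296 g_n ≈ 0.005039 g_n (4 s.f.).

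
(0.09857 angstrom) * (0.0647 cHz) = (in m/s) 1 angstrom = 1e-10 m, so 0.09857 angstrom = 0.09857 * 1e-10 = 9.857e-12 m. 1 cHz = 0.01 Hz, so 0.0647 cHz = 0.0647 * 0.01 = 0.000647 Hz. Combine: 9.857e-12 m * 0.000647 Hz = 6.377479e-15 m/s. Result: 6.377479e-15 m/s ≈ 6.377e-15 m/s (4 s.f.). Final answer: 6.377e-15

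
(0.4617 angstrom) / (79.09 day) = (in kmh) 2.432e-17. Check: 1 angstrom = 1e-10 m, so 0.4617 angstrom = 0.4617 * 1e-10 = 4.617e-11 m. 1 day = 86400 s, so 79.09 day = 79.09 * 86400 = 6833376 s. Combine: 4.617e-11 m / 6833376 s = 6.7565432e-18 m/s. 1 kmh = 0.27777778 m/s, so 6.7565432e-18 m/s = 6.7565432e-18 / 0.27777778 = 2.4323555e-17 kmh ≈ 2.432e-17 kmh (4 s.f.).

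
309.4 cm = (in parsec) 1.003e-16. Check: 1 cm = 0.01 m, so 309.4 cm = 309.4 * 0.01 = 3.094 m. 1 parsec = 3.0856776e+16 m, so 3.094 m = 3.094 / 3.0856776e+16 = 1.0026971e-16 parsec ≈ 1.003e-16 parsec (4 s.f.).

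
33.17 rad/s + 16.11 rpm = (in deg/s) 33.17 rad/s is already in rad/s. 1 rpm = 0.10471976 rad/s, so 16.11 rpm = 16.11 * 0.10471976 = 1.6870353 rad/s. Sum: 33.17 + 1.6870353 = 34.857035 rad/s. 1 deg/s = 0.017453293 rad/s, so 34.857035 rad/s = 34.857035 / 0.017453293 = 1997.161 deg/s ≈ 1997 deg/s (4 s.f.). Final answer: 1997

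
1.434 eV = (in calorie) 1 eV = 1.6021766e-19 J, so 1.434 eV = 1.434 * 1.6021766e-19 = 2.2975213e-19 J. 1 calorie = 4.184 J, so 2.2975213e-19 J = 2.2975213e-19 / 4.184 = 5.4912077e-20 calorie ≈ 5.491e-20 calorie (4 s.f.). Final answer: 5.491e-20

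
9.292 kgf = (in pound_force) 1 kgf = 9.80665 N, so 9.292 kgf = 9.292 * 9.80665 = 91.123392 N. 1 pound_force = 4.4482216 N, so 91.123392 N = 91.123392 / 4.4482216 = 20.485353 pound_force ≈ 20.49 pound_force (4 s.f.). Final answer: 20.49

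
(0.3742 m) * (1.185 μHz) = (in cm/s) 0.3742 m is already in m. 1 μHz = 1e-06 Hz, so 1.185 μHz = 1.185 * 1e-06 = 1.185e-06 Hz. Combine: 0.3742 m * 1.185e-06 Hz = 4.43427e-07 m/s. 1 cm/s = 0.01 m/s, so 4.43427e-07 m/s = 4.43427e-07 / 0.01 = 4.43427e-05 cm/s ≈ 4.434e-05 cm/s (4 s.f.). Final answer: 4.434e-05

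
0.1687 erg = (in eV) 1.053e+11. Check: 1 erg = 1e-07 J, so 0.1687 erg = 0.1687 * 1e-07 = 1.687e-08 J. 1 eV = 1.6021766e-19 J, so 1.687e-08 J = 1.687e-08 / 1.6021766e-19 = 1.0529426e+11 eV ≈ 1.053e+11 eV (4 s.f.).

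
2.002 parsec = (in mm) 6.178e+19. Check: 1 parsec = 3.0856776e+16 m, so 2.002 parsec = 2.002 * 3.0856776e+16 = 6.1775265e+16 m. 1 mm = 0.001 m, so 6.1775265e+16 m = 6.1775265e+16 / 0.001 = 6.1775265e+19 mm ≈ 6.178e+19 mm (4 s.f.).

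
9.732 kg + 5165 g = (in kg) 14.9. Check: 9.732 kg is already in kg. 1 g = 0.001 kg, so 5165 g = 5165 * 0.001 = 5.165 kg. Sum: 9.732 + 5.165 = 14.897 kg. Result: 14.897 kg ≈ 14.9 kg (4 s.f.).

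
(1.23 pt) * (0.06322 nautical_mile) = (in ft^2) 1 pt = 0.00035277778 m, so 1.23 pt = 1.23 * 0.00035277778 = 0.00043391667 m. 1 nautical_mile = 1852 m, so 0.06322 nautical_mile = 0.06322 * 1852 = 117.08344 m. Combine: 0.00043391667 m * 117.08344 m = 0.050804456 m^2. 1 ft^2 = 0.09290304 m^2, so 0.050804456 m^2 = 0.050804456 / 0.09290304 = 0.54685461 ft^2 ≈ 0.5469 ft^2 (4 s.f.). Final answer: 0.5469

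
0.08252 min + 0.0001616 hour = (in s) 5.533. Check: 1 min = 60 s, so 0.08252 min = 0.08252 * 60 = 4.9512 s. 1 hour = 3600 s, so 0.0001616 hour = 0.0001616 * 3600 = 0.58176 s. Sum: 4.9512 + 0.58176 = 5.53296 s. Result: 5.53296 s ≈ 5.533 s (4 s.f.).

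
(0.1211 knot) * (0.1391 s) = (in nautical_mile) 1 knot = 0.51444444 m/s, so 0.1211 knot = 0.1211 * 0.51444444 = 0.062299222 m/s. 0.1391 s is already in s. Combine: 0.062299222 m/s * 0.1391 s = 0.0086658218 m. 1 nautical_mile = 1852 m, so 0.0086658218 m = 0.0086658218 / 1852 = 4.6791694e-06 nautical_mile ≈ 4.679e-06 nautical_mile (4 s.f.). Final answer: 4.679e-06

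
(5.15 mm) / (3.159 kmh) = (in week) 1 mm = 0.001 m, so 5.15 mm = 5.15 * 0.001 = 0.00515 m. 1 kmh = 0.27777778 m/s, so 3.159 kmh = 3.159 * 0.27777778 = 0.8775 m/s. Combine: 0.00515 m / 0.8775 m/s = 0.0058689459 s. 1 week = 604800 s, so 0.0058689459 s = 0.0058689459 / 604800 = 9.7039449e-09 week ≈ 9.704e-09 week (4 s.f.). Final answer: 9.704e-09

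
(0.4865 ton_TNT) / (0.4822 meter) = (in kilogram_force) 4.305e+08. Check: 1 ton_TNT = 4.184e+09 J, so 0.4865 ton_TNT = 0.4865 * 4.184e+09 = 2.035516e+09 J. 0.4822 meter = 0.4822 m. Combine: 2.035516e+09 J / 0.4822 m = 4.2213107e+09 N. 1 kilogram_force = 9.80665 N, so 4.2213107e+09 N = 4.2213107e+09 / 9.80665 = 4.3045389e+08 kilogram_force ≈ 4.305e+08 kilogram_force (4 s.f.).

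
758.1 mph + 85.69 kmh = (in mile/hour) 1 mph = 0.44704 m/s, so 758.1 mph = 758.1 * 0.44704 = 338.90102 m/s. 1 kmh = 0.27777778 m/s, so 85.69 kmh = 85.69 * 0.27777778 = 23.802778 m/s. Sum: 338.90102 + 23.802778 = 362.7038 m/s. 1 mile/hour = 0.44704 m/s, so 362.7038 m/s = 362.7038 / 0.44704 = 811.3453 mile/hour ≈ 811.3 mile/hour (4 s.f.). Final answer: 811.3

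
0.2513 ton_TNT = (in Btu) 1 ton_TNT = 4.184e+09 J, so 0.2513 ton_TNT = 0.2513 * 4.184e+09 = 1.0514392e+09 J. 1 Btu = 1055.0559 J, so 1.0514392e+09 J = 1.0514392e+09 / 1055.0559 = 996572.07 Btu ≈ 9.966e+05 Btu (4 s.f.). Final answer: 9.966e+05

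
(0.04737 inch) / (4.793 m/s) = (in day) 1 inch = 0.0254 m, so 0.04737 inch = 0.04737 * 0.0254 = 0.001203198 m. 4.793 m/s is already in m/s. Combine: 0.001203198 m / 4.793 m/s = 0.00025103234 s. 1 day = 86400 s, so 0.00025103234 s = 0.00025103234 / 86400 = 2.9054669e-09 day ≈ 2.905e-09 day (4 s.f.). Final answer: 2.905e-09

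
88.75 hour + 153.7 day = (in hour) 1 hour = 3600 s, so 88.75 hour = 88.75 * 3600 = 319500 s. 1 day = 86400 s, so 153.7 day = 153.7 * 86400 = 13279680 s. Sum: 319500 + 13279680 = 13599180 s. 1 hour = 3600 s, so 13599180 s = 13599180 / 3600 = 3777.55 hour ≈ 3778 hour (4 s.f.). Final answer: 3778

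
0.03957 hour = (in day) 1 hour = 3600 s, so 0.03957 hour = 0.03957 * 3600 = 142.452 s. 1 day = 86400 s, so 142.452 s = 142.452 / 86400 = 0.00164875 day ≈ 0.001649 day (4 s.f.). Final answer: 0.001649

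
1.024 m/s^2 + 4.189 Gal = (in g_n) 0.1087. Check: 1.024 m/s^2 is already in m/s^2. 1 Gal = 0.01 m/s^2, so 4.189 Gal = 4.189 * 0.01 = 0.04189 m/s^2. Sum: 1.024 + 0.04189 = 1.06589 m/s^2. 1 g_n = 9.80665 m/s^2, so 1.06589 m/s^2 = 1.06589 / 9.80665 = 0.10869053 g_n ≈ 0.1087 g_n (4 s.f.).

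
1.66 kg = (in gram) 1660. Check: 1 gram = 0.001 kg, so 1.66 kg = 1.66 / 0.001 = 1660 gram.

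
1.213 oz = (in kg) 1 oz = 0.028349523 kg, so 1.213 oz = 1.213 * 0.028349523 = 0.034387972 kg. Result: 0.034387972 kg ≈ 0.03439 kg (4 s.f.). Final answer: 0.03439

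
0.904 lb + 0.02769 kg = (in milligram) 4.377e+05. Check: 1 lb = 0.45359237 kg, so 0.904 lb = 0.904 * 0.45359237 = 0.4100475 kg. 0.02769 kg is already in kg. Sum: 0.4100475 + 0.02769 = 0.4377375 kg. 1 milligram = 1e-06 kg, so 0.4377375 kg = 0.4377375 / 1e-06 = 437737.5 milligram ≈ 4.377e+05 milligram (4 s.f.).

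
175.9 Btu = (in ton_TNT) 1 Btu = 1055.0559 J, so 175.9 Btu = 175.9 * 1055.0559 = 185584.32 J. 1 ton_TNT = 4.184e+09 J, so 185584.32 J = 185584.32 / 4.184e+09 = 4.4355718e-05 ton_TNT ≈ 4.436e-05 ton_TNT (4 s.f.). Final answer: 4.436e-05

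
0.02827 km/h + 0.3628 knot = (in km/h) 1 km/h = 0.27777778 m/s, so 0.02827 km/h = 0.02827 * 0.27777778 = 0.0078527778 m/s. 1 knot = 0.51444444 m/s, so 0.3628 knot = 0.3628 * 0.51444444 = 0.18664044 m/s. Sum: 0.0078527778 + 0.18664044 = 0.19449322 m/s. 1 km/h = 0.27777778 m/s, so 0.19449322 m/s = 0.19449322 / 0.27777778 = 0.7001756 km/h ≈ 0.7002 km/h (4 s.f.). Final answer: 0.7002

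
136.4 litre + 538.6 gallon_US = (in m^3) 2.175. Check: 1 litre = 0.001 m^3, so 136.4 litre = 136.4 * 0.001 = 0.1364 m^3. 1 gallon_US = 0.0037854118 m^3, so 538.6 gallon_US = 538.6 * 0.0037854118 = 2.0388228 m^3. Sum: 0.1364 + 2.0388228 = 2.1752228 m^3. Result: 2.1752228 m^3 ≈ 2.175 m^3 (4 s.f.).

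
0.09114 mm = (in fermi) 1 mm = 0.001 m, so 0.09114 mm = 0.09114 * 0.001 = 9.114e-05 m. 1 fermi = 1e-15 m, so 9.114e-05 m = 9.114e-05 / 1e-15 = 9.114e+10 fermi. Final answer: 9.114e+10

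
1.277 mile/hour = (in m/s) 1 mile/hour = 0.44704 m/s, so 1.277 mile/hour = 1.277 * 0.44704 = 0.57087008 m/s. Result: 0.57087008 m/s ≈ 0.5709 m/s (4 s.f.). Final answer: 0.5709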